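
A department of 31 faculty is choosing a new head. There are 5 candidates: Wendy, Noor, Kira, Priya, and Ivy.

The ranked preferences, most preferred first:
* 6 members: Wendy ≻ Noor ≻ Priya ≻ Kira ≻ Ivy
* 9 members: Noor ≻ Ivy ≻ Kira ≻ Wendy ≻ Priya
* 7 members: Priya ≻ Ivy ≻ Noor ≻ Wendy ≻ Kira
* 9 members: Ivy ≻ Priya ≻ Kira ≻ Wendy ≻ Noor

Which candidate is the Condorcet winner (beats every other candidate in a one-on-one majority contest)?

Ivy

Ivy vs Wendy: 25–6
Ivy vs Noor: 16–15
Ivy vs Kira: 25–6
Ivy vs Priya: 18–13
Ivy beats every other candidate.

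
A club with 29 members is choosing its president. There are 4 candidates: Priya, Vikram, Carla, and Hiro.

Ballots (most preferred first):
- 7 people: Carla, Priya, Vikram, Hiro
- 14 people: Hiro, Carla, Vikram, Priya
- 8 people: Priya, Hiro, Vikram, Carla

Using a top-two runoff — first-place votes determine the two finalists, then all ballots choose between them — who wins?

Round 1 first-place votes: Priya 8, Vikram 0, Carla 7, Hiro 14. Hiro and Priya advance.
Runoff: Hiro is ranked above Priya on 14 ballots, Priya above Hiro on 15.

Priya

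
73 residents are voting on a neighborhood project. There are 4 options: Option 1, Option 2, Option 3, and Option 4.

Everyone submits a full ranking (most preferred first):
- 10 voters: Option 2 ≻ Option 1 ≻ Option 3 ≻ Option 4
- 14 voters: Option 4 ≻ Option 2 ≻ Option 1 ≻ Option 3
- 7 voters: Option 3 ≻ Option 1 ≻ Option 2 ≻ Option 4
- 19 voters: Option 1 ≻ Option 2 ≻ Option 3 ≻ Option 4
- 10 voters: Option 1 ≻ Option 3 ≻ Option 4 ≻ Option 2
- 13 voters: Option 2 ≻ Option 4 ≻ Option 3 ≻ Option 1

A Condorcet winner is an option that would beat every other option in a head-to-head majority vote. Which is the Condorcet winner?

Option 2 vs Option 1: 37–36
Option 2 vs Option 3: 56–17
Option 2 vs Option 4: 49–24
Option 2 beats every other option.

Option 2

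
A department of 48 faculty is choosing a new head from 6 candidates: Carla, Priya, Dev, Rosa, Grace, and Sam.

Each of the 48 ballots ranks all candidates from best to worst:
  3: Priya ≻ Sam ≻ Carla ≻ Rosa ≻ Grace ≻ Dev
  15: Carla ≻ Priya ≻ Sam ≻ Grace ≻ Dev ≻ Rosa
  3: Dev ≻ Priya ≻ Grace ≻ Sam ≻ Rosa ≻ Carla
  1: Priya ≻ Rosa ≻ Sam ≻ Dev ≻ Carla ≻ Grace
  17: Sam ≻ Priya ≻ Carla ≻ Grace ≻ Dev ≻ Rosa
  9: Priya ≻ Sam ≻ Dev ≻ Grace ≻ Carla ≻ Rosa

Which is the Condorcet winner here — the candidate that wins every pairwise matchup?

Priya

Priya vs Carla: 33–15
Priya vs Dev: 45–3
Priya vs Rosa: 48–0
Priya vs Grace: 48–0
Priya vs Sam: 31–17
Priya beats every other candidate.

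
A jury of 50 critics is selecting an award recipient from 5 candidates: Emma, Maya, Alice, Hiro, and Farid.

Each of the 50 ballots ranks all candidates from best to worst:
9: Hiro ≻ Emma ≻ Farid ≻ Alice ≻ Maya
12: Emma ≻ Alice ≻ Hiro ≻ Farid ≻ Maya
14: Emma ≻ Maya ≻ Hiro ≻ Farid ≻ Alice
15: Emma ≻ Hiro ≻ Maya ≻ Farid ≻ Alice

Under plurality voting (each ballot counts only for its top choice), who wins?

First-place votes: Emma 41, Maya 0, Alice 0, Hiro 9, Farid 0.

Emma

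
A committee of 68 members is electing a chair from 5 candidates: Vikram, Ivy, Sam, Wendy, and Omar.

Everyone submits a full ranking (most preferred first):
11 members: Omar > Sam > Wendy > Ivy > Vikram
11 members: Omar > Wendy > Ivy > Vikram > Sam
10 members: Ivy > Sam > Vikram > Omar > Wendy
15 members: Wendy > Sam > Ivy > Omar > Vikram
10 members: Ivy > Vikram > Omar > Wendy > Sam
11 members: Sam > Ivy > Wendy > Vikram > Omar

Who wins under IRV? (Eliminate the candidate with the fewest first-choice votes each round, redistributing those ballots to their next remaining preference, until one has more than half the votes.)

Round 1: Vikram 0, Ivy 20, Sam 11, Wendy 15, Omar 22. Vikram eliminated.
Round 2: Ivy 20, Sam 11, Wendy 15, Omar 22. Sam eliminated.
Round 3: Ivy 31, Wendy 15, Omar 22. Wendy eliminated.
Round 4: Ivy 46, Omar 22. Ivy has a majority (≥35).

Ivy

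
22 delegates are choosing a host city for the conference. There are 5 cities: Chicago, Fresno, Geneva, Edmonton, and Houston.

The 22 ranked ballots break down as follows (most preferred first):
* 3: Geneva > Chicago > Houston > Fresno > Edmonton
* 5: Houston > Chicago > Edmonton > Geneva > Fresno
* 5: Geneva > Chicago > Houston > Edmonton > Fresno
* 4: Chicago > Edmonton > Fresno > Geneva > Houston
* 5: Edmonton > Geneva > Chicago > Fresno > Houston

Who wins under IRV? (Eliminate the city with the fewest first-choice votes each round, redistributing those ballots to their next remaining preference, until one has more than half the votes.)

Round 1: Chicago 4, Fresno 0, Geneva 8, Edmonton 5, Houston 5. Fresno eliminated.
Round 2: Chicago 4, Geneva 8, Edmonton 5, Houston 5. Chicago eliminated.
Round 3: Geneva 8, Edmonton 9, Houston 5. Houston eliminated.
Round 4: Geneva 8, Edmonton 14. Edmonton has a majority (≥12).

Edmonton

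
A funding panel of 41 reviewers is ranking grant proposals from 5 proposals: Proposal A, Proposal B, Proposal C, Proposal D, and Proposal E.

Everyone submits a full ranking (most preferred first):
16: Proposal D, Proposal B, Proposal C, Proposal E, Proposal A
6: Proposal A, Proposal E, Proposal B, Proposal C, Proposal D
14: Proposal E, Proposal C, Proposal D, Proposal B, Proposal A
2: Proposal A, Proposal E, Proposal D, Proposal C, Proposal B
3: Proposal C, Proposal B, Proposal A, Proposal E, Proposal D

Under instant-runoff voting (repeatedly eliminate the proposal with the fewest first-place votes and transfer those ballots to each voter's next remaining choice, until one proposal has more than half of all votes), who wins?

Round 1: Proposal A 8, Proposal B 0, Proposal C 3, Proposal D 16, Proposal E 14. Proposal B eliminated.
Round 2: Proposal A 8, Proposal C 3, Proposal D 16, Proposal E 14. Proposal C eliminated.
Round 3: Proposal A 11, Proposal D 16, Proposal E 14. Proposal A eliminated.
Round 4: Proposal D 16, Proposal E 25. Proposal E has a majority (≥21).

Proposal E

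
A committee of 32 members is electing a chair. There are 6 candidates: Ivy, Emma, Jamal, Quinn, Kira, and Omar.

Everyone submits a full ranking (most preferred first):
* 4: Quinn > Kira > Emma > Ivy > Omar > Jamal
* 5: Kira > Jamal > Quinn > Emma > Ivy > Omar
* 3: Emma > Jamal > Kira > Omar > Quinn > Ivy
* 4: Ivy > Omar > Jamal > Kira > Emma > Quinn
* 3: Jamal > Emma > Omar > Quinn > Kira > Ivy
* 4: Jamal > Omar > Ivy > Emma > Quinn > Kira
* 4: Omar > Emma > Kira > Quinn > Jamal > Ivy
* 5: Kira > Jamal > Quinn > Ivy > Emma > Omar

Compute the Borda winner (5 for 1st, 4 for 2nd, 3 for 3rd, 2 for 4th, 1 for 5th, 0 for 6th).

Ivy: 4×2 + 5×1 + 3×0 + 4×5 + 3×0 + 4×3 + 4×0 + 5×2 = 55
Emma: 4×3 + 5×2 + 3×5 + 4×1 + 3×4 + 4×2 + 4×4 + 5×1 = 82
Jamal: 4×0 + 5×4 + 3×4 + 4×3 + 3×5 + 4×5 + 4×1 + 5×4 = 103
Quinn: 4×5 + 5×3 + 3×1 + 4×0 + 3×2 + 4×1 + 4×2 + 5×3 = 71
Kira: 4×4 + 5×5 + 3×3 + 4×2 + 3×1 + 4×0 + 4×3 + 5×5 = 98
Omar: 4×1 + 5×0 + 3×2 + 4×4 + 3×3 + 4×4 + 4×5 + 5×0 = 71

Jamal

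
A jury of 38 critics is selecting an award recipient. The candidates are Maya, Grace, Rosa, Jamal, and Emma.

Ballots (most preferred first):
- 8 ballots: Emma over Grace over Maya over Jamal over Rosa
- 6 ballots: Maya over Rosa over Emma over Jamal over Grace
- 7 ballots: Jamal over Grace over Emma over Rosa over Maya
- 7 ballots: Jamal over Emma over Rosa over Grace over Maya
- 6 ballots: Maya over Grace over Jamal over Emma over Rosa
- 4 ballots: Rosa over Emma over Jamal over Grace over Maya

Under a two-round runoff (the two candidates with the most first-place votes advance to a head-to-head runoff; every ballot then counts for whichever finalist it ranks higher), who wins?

Round 1 first-place votes: Maya 12, Grace 0, Rosa 4, Jamal 14, Emma 8. Jamal and Maya advance.
Runoff: Jamal is ranked above Maya on 18 ballots, Maya above Jamal on 20.

Maya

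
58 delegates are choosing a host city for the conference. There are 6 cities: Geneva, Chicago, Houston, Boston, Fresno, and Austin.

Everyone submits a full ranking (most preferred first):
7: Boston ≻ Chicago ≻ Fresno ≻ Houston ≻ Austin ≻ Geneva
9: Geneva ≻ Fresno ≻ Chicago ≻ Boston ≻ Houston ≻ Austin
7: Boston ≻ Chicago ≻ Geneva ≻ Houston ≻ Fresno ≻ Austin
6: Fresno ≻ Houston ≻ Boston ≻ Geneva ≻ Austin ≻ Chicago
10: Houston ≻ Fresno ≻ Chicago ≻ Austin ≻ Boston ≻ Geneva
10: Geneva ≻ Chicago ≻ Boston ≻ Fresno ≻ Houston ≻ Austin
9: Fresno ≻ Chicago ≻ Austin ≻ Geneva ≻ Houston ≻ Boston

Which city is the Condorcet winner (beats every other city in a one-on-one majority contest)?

Fresno vs Geneva: 32–26
Fresno vs Chicago: 34–24
Fresno vs Houston: 41–17
Fresno vs Boston: 34–24
Fresno vs Austin: 58–0
Fresno beats every other city.

Fresno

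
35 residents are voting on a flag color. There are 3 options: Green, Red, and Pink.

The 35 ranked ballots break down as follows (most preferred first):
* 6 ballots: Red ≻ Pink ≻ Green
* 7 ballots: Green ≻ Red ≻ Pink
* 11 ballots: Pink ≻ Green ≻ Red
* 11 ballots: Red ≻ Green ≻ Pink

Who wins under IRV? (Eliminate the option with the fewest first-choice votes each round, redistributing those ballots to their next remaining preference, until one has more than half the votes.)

Red

Round 1: Green 7, Red 17, Pink 11. Green eliminated.
Round 2: Red 24, Pink 11. Red has a majority (≥18).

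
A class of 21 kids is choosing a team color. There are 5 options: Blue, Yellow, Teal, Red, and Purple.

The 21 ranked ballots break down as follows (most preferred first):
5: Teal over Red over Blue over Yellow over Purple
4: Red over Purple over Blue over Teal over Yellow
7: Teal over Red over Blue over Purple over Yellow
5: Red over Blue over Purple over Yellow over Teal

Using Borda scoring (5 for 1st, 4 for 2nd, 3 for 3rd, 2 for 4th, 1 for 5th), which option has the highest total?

Blue: 5×3 + 4×3 + 7×3 + 5×4 = 68
Yellow: 5×2 + 4×1 + 7×1 + 5×2 = 31
Teal: 5×5 + 4×2 + 7×5 + 5×1 = 73
Red: 5×4 + 4×5 + 7×4 + 5×5 = 93
Purple: 5×1 + 4×4 + 7×2 + 5×3 = 50

Red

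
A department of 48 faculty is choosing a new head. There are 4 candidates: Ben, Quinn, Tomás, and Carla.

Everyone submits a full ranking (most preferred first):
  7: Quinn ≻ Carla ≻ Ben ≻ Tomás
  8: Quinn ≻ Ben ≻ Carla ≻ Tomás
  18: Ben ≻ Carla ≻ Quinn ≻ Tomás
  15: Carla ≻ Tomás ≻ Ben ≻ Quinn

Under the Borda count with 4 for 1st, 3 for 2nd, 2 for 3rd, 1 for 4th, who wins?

Ben: 7×2 + 8×3 + 18×4 + 15×2 = 140
Quinn: 7×4 + 8×4 + 18×2 + 15×1 = 111
Tomás: 7×1 + 8×1 + 18×1 + 15×3 = 78
Carla: 7×3 + 8×2 + 18×3 + 15×4 = 151

Carla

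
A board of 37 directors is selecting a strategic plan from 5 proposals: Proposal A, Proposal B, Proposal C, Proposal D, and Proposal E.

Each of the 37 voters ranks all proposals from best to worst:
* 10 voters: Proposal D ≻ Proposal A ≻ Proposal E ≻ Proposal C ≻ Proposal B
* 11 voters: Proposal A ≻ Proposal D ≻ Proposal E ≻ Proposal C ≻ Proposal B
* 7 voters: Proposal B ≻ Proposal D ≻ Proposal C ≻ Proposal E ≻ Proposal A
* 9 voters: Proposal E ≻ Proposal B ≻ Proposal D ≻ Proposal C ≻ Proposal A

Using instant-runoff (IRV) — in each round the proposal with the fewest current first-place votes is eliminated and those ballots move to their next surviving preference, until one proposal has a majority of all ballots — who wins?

Round 1: Proposal A 11, Proposal B 7, Proposal C 0, Proposal D 10, Proposal E 9. Proposal C eliminated.
Round 2: Proposal A 11, Proposal B 7, Proposal D 10, Proposal E 9. Proposal B eliminated.
Round 3: Proposal A 11, Proposal D 17, Proposal E 9. Proposal E eliminated.
Round 4: Proposal A 11, Proposal D 26. Proposal D has a majority (≥19).

Proposal D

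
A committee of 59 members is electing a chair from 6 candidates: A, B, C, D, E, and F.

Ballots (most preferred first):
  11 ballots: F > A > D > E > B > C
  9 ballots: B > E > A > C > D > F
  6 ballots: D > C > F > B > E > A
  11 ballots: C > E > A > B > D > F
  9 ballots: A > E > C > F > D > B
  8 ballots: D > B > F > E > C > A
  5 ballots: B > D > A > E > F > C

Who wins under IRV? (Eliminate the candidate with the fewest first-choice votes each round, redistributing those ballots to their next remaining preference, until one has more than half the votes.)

D

Round 1: A 9, B 14, C 11, D 14, E 0, F 11. E eliminated.
Round 2: A 9, B 14, C 11, D 14, F 11. A eliminated.
Round 3: B 14, C 20, D 14, F 11. F eliminated.
Round 4: B 14, C 20, D 25. B eliminated.
Round 5: C 29, D 30. D has a majority (≥30).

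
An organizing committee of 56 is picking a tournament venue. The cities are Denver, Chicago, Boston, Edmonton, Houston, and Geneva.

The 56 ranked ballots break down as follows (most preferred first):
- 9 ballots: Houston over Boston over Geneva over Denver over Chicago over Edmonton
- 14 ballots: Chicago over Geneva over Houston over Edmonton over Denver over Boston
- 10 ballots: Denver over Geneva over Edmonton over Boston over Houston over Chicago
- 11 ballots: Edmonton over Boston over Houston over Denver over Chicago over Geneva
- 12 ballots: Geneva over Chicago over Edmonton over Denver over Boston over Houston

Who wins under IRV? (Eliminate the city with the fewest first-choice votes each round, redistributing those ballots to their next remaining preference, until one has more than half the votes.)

Geneva

Round 1: Denver 10, Chicago 14, Boston 0, Edmonton 11, Houston 9, Geneva 12. Boston eliminated.
Round 2: Denver 10, Chicago 14, Edmonton 11, Houston 9, Geneva 12. Houston eliminated.
Round 3: Denver 10, Chicago 14, Edmonton 11, Geneva 21. Denver eliminated.
Round 4: Chicago 14, Edmonton 11, Geneva 31. Geneva has a majority (≥29).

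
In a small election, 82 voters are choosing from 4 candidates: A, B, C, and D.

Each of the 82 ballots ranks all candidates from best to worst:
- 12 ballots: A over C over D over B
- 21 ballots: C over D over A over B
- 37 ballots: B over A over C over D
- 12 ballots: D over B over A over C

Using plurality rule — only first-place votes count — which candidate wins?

B

First-place votes: A 12, B 37, C 21, D 12.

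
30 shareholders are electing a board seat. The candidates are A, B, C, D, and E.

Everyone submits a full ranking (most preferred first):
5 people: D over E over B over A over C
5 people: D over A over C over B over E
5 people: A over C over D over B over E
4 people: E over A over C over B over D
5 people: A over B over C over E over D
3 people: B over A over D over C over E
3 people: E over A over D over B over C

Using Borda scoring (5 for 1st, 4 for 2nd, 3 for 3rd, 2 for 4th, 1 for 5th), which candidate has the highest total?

A

A: 5×2 + 5×4 + 5×5 + 4×4 + 5×5 + 3×4 + 3×4 = 120
B: 5×3 + 5×2 + 5×2 + 4×2 + 5×4 + 3×5 + 3×2 = 84
C: 5×1 + 5×3 + 5×4 + 4×3 + 5×3 + 3×2 + 3×1 = 76
D: 5×5 + 5×5 + 5×3 + 4×1 + 5×1 + 3×3 + 3×3 = 92
E: 5×4 + 5×1 + 5×1 + 4×5 + 5×2 + 3×1 + 3×5 = 78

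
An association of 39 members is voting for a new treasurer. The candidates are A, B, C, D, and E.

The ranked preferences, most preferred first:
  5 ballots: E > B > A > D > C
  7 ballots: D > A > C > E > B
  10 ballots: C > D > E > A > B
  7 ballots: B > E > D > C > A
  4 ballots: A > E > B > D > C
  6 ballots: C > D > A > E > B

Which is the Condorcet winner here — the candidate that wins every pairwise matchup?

D

D vs A: 30–9
D vs B: 23–16
D vs C: 23–16
D vs E: 23–16
D beats every other candidate.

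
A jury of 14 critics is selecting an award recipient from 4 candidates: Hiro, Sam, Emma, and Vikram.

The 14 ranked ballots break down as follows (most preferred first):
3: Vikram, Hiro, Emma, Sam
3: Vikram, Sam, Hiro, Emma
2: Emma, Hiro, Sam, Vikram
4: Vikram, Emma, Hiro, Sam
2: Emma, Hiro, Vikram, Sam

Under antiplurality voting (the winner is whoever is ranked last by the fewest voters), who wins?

Hiro

Last-place votes: Hiro 0, Sam 9, Emma 3, Vikram 2.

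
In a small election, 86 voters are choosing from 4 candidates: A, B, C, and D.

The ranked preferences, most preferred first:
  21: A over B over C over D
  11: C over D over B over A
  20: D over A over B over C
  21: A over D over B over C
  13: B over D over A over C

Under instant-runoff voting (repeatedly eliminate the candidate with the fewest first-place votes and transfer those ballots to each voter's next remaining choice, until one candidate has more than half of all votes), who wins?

D

Round 1: A 42, B 13, C 11, D 20. C eliminated.
Round 2: A 42, B 13, D 31. B eliminated.
Round 3: A 42, D 44. D has a majority (≥44).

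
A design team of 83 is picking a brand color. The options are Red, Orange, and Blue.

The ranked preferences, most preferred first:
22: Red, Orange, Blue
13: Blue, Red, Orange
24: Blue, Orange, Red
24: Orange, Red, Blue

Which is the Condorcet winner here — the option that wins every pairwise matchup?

Orange

Orange vs Red: 48–35
Orange vs Blue: 46–37
Orange beats every other option.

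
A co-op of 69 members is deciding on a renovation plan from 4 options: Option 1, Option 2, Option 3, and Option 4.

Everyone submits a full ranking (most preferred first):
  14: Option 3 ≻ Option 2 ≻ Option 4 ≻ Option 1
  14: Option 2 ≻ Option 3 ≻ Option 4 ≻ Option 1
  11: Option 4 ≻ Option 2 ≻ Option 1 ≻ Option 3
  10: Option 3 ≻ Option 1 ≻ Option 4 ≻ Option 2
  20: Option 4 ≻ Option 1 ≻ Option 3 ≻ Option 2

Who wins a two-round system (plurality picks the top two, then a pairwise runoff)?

Round 1 first-place votes: Option 1 0, Option 2 14, Option 3 24, Option 4 31. Option 4 and Option 3 advance.
Runoff: Option 4 is ranked above Option 3 on 31 ballots, Option 3 above Option 4 on 38.

Option 3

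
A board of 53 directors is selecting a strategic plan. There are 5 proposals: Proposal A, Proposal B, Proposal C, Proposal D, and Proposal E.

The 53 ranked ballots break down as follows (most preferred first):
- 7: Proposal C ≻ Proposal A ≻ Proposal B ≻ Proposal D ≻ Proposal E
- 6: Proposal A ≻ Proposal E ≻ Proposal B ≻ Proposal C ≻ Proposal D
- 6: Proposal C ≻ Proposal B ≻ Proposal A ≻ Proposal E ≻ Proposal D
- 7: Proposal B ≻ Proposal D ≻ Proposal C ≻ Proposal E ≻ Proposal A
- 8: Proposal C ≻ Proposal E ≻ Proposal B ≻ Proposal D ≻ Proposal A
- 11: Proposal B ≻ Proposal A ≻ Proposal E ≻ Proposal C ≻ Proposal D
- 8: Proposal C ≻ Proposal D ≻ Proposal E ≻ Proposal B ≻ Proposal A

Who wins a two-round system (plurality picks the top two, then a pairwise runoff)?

Round 1 first-place votes: Proposal A 6, Proposal B 18, Proposal C 29, Proposal D 0, Proposal E 0. Proposal C and Proposal B advance.
Runoff: Proposal C is ranked above Proposal B on 29 ballots, Proposal B above Proposal C on 24.

Proposal C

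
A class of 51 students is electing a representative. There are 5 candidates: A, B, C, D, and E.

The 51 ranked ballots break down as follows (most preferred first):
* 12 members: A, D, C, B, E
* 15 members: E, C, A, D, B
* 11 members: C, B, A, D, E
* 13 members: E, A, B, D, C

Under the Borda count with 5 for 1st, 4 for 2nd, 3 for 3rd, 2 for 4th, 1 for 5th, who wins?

A: 12×5 + 15×3 + 11×3 + 13×4 = 190
B: 12×2 + 15×1 + 11×4 + 13×3 = 122
C: 12×3 + 15×4 + 11×5 + 13×1 = 164
D: 12×4 + 15×2 + 11×2 + 13×2 = 126
E: 12×1 + 15×5 + 11×1 + 13×5 = 163

A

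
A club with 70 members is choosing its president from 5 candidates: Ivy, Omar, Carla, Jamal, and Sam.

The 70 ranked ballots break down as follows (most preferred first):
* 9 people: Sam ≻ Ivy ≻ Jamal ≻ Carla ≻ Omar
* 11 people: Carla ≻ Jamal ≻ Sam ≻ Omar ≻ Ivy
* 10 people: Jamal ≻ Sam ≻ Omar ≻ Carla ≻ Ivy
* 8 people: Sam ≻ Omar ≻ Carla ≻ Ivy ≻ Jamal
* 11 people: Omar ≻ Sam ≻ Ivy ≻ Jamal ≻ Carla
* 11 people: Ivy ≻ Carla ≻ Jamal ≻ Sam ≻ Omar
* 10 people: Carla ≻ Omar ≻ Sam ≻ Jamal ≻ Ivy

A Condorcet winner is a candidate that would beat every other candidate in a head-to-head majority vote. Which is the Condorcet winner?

Sam vs Ivy: 59–11
Sam vs Omar: 49–21
Sam vs Carla: 38–32
Sam vs Jamal: 38–32
Sam beats every other candidate.

Sam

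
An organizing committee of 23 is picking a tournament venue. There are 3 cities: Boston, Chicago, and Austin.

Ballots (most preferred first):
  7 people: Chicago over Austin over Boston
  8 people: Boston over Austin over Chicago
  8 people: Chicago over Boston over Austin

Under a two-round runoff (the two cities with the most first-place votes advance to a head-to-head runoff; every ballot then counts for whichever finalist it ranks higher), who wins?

Round 1 first-place votes: Boston 8, Chicago 15, Austin 0. Chicago and Boston advance.
Runoff: Chicago is ranked above Boston on 15 ballots, Boston above Chicago on 8.

Chicago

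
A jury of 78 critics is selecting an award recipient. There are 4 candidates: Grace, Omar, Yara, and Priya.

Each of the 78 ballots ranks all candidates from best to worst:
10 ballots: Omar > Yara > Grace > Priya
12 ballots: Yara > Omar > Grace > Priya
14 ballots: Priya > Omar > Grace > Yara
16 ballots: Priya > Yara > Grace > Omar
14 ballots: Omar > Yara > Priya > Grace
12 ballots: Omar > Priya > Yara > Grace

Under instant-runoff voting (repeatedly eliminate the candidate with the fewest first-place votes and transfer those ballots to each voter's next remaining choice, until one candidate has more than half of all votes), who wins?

Omar

Round 1: Grace 0, Omar 36, Yara 12, Priya 30. Grace eliminated.
Round 2: Omar 36, Yara 12, Priya 30. Yara eliminated.
Round 3: Omar 48, Priya 30. Omar has a majority (≥40).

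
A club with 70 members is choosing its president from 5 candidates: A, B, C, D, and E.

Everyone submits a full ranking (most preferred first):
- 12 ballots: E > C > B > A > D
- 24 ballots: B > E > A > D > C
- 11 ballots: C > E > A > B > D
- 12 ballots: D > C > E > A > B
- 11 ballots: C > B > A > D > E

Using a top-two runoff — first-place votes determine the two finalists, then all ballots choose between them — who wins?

Round 1 first-place votes: A 0, B 24, C 22, D 12, E 12. B and C advance.
Runoff: B is ranked above C on 24 ballots, C above B on 46.

C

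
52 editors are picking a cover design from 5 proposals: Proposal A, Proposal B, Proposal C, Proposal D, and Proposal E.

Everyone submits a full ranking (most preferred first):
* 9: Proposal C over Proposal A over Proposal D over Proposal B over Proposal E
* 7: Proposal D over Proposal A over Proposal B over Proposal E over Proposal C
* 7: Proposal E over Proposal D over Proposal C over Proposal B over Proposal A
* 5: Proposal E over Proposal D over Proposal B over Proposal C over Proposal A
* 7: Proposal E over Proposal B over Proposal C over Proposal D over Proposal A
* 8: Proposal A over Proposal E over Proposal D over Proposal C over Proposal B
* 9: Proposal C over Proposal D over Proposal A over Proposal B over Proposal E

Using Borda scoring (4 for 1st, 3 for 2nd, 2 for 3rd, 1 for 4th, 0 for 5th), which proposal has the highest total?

Proposal D

Proposal A: 9×3 + 7×3 + 7×0 + 5×0 + 7×0 + 8×4 + 9×2 = 98
Proposal B: 9×1 + 7×2 + 7×1 + 5×2 + 7×3 + 8×0 + 9×1 = 70
Proposal C: 9×4 + 7×0 + 7×2 + 5×1 + 7×2 + 8×1 + 9×4 = 113
Proposal D: 9×2 + 7×4 + 7×3 + 5×3 + 7×1 + 8×2 + 9×3 = 132
Proposal E: 9×0 + 7×1 + 7×4 + 5×4 + 7×4 + 8×3 + 9×0 = 107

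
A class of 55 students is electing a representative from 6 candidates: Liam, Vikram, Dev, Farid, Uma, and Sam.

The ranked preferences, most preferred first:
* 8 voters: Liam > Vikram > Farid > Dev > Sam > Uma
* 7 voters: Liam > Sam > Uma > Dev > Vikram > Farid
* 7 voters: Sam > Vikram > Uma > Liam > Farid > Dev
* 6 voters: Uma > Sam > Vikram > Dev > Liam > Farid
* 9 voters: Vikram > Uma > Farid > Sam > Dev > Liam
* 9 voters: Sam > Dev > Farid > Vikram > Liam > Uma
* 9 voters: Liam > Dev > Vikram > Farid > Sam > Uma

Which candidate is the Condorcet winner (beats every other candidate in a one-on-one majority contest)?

Sam

Sam vs Liam: 31–24
Sam vs Vikram: 29–26
Sam vs Dev: 38–17
Sam vs Farid: 29–26
Sam vs Uma: 40–15
Sam beats every other candidate.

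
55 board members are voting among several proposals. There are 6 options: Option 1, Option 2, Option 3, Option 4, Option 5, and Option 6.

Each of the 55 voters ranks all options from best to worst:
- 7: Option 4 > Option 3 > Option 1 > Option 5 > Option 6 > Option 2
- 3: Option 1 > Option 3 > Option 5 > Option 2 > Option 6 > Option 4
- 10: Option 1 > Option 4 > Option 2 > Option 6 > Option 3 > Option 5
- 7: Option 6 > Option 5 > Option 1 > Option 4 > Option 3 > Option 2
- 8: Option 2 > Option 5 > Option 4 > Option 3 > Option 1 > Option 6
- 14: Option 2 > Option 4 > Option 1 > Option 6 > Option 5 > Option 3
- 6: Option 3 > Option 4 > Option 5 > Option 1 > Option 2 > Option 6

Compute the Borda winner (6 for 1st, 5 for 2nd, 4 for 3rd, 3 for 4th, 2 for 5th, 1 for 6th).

Option 4

Option 1: 7×4 + 3×6 + 10×6 + 7×4 + 8×2 + 14×4 + 6×3 = 224
Option 2: 7×1 + 3×3 + 10×4 + 7×1 + 8×6 + 14×6 + 6×2 = 207
Option 3: 7×5 + 3×5 + 10×2 + 7×2 + 8×3 + 14×1 + 6×6 = 158
Option 4: 7×6 + 3×1 + 10×5 + 7×3 + 8×4 + 14×5 + 6×5 = 248
Option 5: 7×3 + 3×4 + 10×1 + 7×5 + 8×5 + 14×2 + 6×4 = 170
Option 6: 7×2 + 3×2 + 10×3 + 7×6 + 8×1 + 14×3 + 6×1 = 148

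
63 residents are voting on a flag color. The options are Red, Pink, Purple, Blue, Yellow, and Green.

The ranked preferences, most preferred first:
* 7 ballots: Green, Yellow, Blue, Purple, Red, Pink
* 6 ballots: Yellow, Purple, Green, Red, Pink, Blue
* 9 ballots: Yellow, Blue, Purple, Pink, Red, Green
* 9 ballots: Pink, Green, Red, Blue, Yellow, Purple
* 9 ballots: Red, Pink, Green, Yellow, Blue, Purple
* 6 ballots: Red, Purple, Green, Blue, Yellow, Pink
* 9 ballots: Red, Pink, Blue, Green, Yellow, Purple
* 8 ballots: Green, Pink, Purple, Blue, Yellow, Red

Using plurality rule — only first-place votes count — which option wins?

Red

First-place votes: Red 24, Pink 9, Purple 0, Blue 0, Yellow 15, Green 15.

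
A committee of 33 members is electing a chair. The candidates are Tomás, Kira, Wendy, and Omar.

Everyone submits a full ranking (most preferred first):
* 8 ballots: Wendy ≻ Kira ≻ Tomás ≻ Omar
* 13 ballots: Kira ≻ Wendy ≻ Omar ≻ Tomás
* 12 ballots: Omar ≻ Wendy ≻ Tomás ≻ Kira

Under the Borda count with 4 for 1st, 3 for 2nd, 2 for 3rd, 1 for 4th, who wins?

Wendy

Tomás: 8×2 + 13×1 + 12×2 = 53
Kira: 8×3 + 13×4 + 12×1 = 88
Wendy: 8×4 + 13×3 + 12×3 = 107
Omar: 8×1 + 13×2 + 12×4 = 82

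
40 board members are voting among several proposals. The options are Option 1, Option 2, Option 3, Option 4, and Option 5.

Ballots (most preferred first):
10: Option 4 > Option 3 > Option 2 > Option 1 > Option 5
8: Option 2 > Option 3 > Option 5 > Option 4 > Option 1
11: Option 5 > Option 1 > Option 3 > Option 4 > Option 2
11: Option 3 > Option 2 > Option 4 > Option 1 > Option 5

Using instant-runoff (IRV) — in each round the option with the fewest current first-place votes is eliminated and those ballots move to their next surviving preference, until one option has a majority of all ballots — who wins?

Round 1: Option 1 0, Option 2 8, Option 3 11, Option 4 10, Option 5 11. Option 1 eliminated.
Round 2: Option 2 8, Option 3 11, Option 4 10, Option 5 11. Option 2 eliminated.
Round 3: Option 3 19, Option 4 10, Option 5 11. Option 4 eliminated.
Round 4: Option 3 29, Option 5 11. Option 3 has a majority (≥21).

Option 3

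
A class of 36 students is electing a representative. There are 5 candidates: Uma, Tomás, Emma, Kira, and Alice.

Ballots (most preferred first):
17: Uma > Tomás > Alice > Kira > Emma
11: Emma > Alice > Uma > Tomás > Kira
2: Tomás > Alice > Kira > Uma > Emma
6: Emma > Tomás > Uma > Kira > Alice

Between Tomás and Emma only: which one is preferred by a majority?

Tomás

Tomás is ranked above Emma on 19 ballots; Emma above Tomás on 17.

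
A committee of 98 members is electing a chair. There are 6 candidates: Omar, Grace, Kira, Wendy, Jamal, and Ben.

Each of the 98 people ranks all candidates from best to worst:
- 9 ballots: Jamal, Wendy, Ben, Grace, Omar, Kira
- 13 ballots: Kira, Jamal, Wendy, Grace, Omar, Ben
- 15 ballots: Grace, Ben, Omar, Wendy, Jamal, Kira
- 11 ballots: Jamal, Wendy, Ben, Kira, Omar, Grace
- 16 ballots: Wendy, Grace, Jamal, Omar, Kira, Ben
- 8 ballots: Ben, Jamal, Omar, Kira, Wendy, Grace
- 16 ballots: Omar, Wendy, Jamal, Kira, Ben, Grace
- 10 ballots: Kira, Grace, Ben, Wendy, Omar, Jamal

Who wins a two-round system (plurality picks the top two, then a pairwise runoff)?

Jamal

Round 1 first-place votes: Omar 16, Grace 15, Kira 23, Wendy 16, Jamal 20, Ben 8. Kira and Jamal advance.
Runoff: Kira is ranked above Jamal on 23 ballots, Jamal above Kira on 75.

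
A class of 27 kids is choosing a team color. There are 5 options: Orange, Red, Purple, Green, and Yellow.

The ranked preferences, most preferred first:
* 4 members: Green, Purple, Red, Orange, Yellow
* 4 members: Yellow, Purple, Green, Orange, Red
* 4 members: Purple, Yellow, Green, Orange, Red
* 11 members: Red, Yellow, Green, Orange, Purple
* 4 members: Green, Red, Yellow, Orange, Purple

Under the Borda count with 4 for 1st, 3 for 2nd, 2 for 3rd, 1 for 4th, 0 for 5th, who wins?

Orange: 4×1 + 4×1 + 4×1 + 11×1 + 4×1 = 27
Red: 4×2 + 4×0 + 4×0 + 11×4 + 4×3 = 64
Purple: 4×3 + 4×3 + 4×4 + 11×0 + 4×0 = 40
Green: 4×4 + 4×2 + 4×2 + 11×2 + 4×4 = 70
Yellow: 4×0 + 4×4 + 4×3 + 11×3 + 4×2 = 69

Green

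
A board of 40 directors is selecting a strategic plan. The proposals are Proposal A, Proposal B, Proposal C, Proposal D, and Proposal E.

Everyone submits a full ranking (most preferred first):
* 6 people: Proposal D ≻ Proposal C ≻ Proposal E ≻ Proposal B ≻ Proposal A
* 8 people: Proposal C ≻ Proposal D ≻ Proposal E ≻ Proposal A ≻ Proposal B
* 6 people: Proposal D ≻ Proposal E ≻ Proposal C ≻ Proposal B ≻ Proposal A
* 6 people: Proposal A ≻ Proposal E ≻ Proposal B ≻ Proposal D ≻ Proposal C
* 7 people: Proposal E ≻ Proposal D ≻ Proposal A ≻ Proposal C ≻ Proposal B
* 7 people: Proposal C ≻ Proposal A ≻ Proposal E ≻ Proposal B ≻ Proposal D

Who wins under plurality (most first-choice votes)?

Proposal C

First-place votes: Proposal A 6, Proposal B 0, Proposal C 15, Proposal D 12, Proposal E 7.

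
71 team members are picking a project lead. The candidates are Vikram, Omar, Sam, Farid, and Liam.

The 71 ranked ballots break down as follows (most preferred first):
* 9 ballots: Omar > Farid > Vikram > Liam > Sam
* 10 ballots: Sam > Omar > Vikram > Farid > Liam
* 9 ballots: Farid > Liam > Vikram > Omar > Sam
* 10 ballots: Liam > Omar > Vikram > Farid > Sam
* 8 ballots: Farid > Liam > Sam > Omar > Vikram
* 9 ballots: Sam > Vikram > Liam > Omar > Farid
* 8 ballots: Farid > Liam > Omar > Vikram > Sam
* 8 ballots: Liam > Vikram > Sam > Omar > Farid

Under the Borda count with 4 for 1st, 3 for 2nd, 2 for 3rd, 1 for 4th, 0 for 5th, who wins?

Liam

Vikram: 9×2 + 10×2 + 9×2 + 10×2 + 8×0 + 9×3 + 8×1 + 8×3 = 135
Omar: 9×4 + 10×3 + 9×1 + 10×3 + 8×1 + 9×1 + 8×2 + 8×1 = 146
Sam: 9×0 + 10×4 + 9×0 + 10×0 + 8×2 + 9×4 + 8×0 + 8×2 = 108
Farid: 9×3 + 10×1 + 9×4 + 10×1 + 8×4 + 9×0 + 8×4 + 8×0 = 147
Liam: 9×1 + 10×0 + 9×3 + 10×4 + 8×3 + 9×2 + 8×3 + 8×4 = 174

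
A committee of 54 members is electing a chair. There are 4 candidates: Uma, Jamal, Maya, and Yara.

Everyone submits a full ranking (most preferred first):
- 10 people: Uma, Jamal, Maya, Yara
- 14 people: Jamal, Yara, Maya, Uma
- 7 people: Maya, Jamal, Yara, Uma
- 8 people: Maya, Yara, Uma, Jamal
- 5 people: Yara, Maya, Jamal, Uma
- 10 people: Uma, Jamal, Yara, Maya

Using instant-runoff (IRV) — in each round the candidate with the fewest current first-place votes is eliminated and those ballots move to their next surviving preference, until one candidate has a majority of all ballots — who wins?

Round 1: Uma 20, Jamal 14, Maya 15, Yara 5. Yara eliminated.
Round 2: Uma 20, Jamal 14, Maya 20. Jamal eliminated.
Round 3: Uma 20, Maya 34. Maya has a majority (≥28).

Maya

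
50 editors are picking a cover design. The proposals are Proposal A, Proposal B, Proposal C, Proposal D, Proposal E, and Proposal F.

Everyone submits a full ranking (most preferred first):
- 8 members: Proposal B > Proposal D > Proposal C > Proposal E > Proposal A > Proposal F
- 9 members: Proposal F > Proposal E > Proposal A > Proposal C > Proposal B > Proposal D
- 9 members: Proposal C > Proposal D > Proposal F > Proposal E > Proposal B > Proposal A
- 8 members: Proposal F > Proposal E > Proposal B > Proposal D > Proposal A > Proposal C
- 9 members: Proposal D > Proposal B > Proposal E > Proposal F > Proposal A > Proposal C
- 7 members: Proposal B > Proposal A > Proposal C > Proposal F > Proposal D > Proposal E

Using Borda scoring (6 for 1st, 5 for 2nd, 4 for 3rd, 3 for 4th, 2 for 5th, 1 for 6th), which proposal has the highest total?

Proposal B

Proposal A: 8×2 + 9×4 + 9×1 + 8×2 + 9×2 + 7×5 = 130
Proposal B: 8×6 + 9×2 + 9×2 + 8×4 + 9×5 + 7×6 = 203
Proposal C: 8×4 + 9×3 + 9×6 + 8×1 + 9×1 + 7×4 = 158
Proposal D: 8×5 + 9×1 + 9×5 + 8×3 + 9×6 + 7×2 = 186
Proposal E: 8×3 + 9×5 + 9×3 + 8×5 + 9×4 + 7×1 = 179
Proposal F: 8×1 + 9×6 + 9×4 + 8×6 + 9×3 + 7×3 = 194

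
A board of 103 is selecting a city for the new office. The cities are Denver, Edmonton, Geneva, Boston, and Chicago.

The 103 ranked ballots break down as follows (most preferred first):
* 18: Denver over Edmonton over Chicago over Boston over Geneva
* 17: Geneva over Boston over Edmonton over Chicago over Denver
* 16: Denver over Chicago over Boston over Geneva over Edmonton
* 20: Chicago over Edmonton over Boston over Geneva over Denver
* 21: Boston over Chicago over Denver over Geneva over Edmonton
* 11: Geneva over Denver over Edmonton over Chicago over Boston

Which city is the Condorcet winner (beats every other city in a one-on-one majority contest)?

Chicago vs Denver: 58–45
Chicago vs Edmonton: 57–46
Chicago vs Geneva: 75–28
Chicago vs Boston: 65–38
Chicago beats every other city.

Chicago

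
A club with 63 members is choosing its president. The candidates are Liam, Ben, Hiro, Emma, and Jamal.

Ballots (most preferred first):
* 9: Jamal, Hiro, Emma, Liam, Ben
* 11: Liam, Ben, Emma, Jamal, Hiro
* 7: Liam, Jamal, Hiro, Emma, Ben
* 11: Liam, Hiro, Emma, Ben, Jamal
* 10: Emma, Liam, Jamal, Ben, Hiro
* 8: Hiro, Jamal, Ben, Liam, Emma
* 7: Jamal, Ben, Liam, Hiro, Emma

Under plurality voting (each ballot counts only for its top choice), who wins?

First-place votes: Liam 29, Ben 0, Hiro 8, Emma 10, Jamal 16.

Liam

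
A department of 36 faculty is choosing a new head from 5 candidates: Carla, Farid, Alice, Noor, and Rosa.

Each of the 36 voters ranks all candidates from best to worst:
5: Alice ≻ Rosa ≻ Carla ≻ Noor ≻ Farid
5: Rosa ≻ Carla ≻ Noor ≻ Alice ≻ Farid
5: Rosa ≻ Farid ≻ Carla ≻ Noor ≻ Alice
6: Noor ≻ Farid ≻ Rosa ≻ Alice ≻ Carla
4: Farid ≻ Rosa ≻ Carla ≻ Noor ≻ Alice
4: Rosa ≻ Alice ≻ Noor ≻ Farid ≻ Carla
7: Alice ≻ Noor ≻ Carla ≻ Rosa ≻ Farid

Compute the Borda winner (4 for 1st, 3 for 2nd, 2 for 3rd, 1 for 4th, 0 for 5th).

Carla: 5×2 + 5×3 + 5×2 + 6×0 + 4×2 + 4×0 + 7×2 = 57
Farid: 5×0 + 5×0 + 5×3 + 6×3 + 4×4 + 4×1 + 7×0 = 53
Alice: 5×4 + 5×1 + 5×0 + 6×1 + 4×0 + 4×3 + 7×4 = 71
Noor: 5×1 + 5×2 + 5×1 + 6×4 + 4×1 + 4×2 + 7×3 = 77
Rosa: 5×3 + 5×4 + 5×4 + 6×2 + 4×3 + 4×4 + 7×1 = 102

Rosa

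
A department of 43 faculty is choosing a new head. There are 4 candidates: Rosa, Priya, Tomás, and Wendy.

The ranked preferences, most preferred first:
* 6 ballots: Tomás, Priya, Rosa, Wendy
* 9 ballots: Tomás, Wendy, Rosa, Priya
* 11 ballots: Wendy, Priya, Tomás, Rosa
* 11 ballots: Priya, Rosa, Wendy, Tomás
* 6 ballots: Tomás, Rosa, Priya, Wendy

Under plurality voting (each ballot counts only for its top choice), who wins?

First-place votes: Rosa 0, Priya 11, Tomás 21, Wendy 11.

Tomás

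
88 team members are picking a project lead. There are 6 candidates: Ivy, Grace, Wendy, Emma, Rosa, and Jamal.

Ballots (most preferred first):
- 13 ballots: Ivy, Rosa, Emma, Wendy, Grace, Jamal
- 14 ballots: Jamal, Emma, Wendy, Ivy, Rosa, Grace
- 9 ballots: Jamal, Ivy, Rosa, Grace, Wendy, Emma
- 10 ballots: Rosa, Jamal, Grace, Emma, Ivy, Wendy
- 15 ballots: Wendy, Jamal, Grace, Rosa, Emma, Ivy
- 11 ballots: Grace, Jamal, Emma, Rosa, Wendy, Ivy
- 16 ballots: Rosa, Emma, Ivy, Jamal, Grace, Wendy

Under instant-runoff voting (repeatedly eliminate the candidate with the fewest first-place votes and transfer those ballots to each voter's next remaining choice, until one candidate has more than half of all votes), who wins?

Round 1: Ivy 13, Grace 11, Wendy 15, Emma 0, Rosa 26, Jamal 23. Emma eliminated.
Round 2: Ivy 13, Grace 11, Wendy 15, Rosa 26, Jamal 23. Grace eliminated.
Round 3: Ivy 13, Wendy 15, Rosa 26, Jamal 34. Ivy eliminated.
Round 4: Wendy 15, Rosa 39, Jamal 34. Wendy eliminated.
Round 5: Rosa 39, Jamal 49. Jamal has a majority (≥45).

Jamal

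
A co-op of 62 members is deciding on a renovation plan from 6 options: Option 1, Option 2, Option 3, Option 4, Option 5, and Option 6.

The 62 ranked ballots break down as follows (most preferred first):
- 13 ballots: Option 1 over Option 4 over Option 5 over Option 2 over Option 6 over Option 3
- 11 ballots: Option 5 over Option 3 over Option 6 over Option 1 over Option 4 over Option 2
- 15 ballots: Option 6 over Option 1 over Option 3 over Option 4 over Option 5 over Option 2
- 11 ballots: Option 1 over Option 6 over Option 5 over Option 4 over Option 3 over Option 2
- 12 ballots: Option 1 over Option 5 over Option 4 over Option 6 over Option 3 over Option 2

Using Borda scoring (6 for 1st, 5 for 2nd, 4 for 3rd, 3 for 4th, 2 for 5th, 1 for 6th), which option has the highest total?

Option 1

Option 1: 13×6 + 11×3 + 15×5 + 11×6 + 12×6 = 324
Option 2: 13×3 + 11×1 + 15×1 + 11×1 + 12×1 = 88
Option 3: 13×1 + 11×5 + 15×4 + 11×2 + 12×2 = 174
Option 4: 13×5 + 11×2 + 15×3 + 11×3 + 12×4 = 213
Option 5: 13×4 + 11×6 + 15×2 + 11×4 + 12×5 = 252
Option 6: 13×2 + 11×4 + 15×6 + 11×5 + 12×3 = 251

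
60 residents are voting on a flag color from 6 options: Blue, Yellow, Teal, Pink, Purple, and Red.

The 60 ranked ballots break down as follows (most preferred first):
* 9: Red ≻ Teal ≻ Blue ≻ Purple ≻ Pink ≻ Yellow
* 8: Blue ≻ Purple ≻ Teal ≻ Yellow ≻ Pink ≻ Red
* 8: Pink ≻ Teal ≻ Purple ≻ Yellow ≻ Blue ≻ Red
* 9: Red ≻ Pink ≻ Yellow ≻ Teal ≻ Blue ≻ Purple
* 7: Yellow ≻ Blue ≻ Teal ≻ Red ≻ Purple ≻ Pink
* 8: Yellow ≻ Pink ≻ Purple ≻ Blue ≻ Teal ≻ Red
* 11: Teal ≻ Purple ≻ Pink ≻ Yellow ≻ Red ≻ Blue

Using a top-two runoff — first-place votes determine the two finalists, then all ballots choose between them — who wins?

Yellow

Round 1 first-place votes: Blue 8, Yellow 15, Teal 11, Pink 8, Purple 0, Red 18. Red and Yellow advance.
Runoff: Red is ranked above Yellow on 18 ballots, Yellow above Red on 42.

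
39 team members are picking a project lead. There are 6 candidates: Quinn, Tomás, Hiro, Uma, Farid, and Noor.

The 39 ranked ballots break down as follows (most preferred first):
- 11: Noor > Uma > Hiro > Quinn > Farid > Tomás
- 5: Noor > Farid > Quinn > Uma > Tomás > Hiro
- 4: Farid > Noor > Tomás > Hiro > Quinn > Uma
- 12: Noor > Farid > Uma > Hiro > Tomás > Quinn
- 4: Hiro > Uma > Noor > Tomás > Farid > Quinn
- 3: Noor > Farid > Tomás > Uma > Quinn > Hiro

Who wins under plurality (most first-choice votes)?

Noor

First-place votes: Quinn 0, Tomás 0, Hiro 4, Uma 0, Farid 4, Noor 31.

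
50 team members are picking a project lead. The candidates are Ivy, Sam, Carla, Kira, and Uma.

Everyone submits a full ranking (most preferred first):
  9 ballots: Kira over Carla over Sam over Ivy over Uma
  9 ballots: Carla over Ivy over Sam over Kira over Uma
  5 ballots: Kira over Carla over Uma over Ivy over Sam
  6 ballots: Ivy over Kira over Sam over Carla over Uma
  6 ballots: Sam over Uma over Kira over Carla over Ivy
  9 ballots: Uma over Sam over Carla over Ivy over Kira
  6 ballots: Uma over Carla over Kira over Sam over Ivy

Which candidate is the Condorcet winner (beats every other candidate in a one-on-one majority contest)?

Kira

Kira vs Ivy: 26–24
Kira vs Sam: 26–24
Kira vs Carla: 26–24
Kira vs Uma: 29–21
Kira beats every other candidate.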